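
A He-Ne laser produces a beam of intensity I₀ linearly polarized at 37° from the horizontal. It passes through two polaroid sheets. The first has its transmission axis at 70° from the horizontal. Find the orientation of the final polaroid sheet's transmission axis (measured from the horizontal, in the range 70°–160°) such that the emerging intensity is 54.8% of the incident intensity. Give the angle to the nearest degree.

θ ≈ 98°

I₁ = I₀ cos²(70° − 37°) = I₀ cos²(33°) = 0.7034 I₀.
Need I₂/I₀ = 0.548, so cos²(θ − 70°) = 0.548 / 0.7034 = 0.7791.
θ − 70° = arccos(√0.7791) = 28.0°, giving θ ≈ 70 + 28.0 = 98.0°.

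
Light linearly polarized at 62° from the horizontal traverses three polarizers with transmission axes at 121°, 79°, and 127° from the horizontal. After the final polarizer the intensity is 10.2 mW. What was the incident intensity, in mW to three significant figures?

I₀ ≈ 156 mW

By Malus's law, I₁ = I₀ cos²(121° − 62°) = I₀ cos²(59°) = 0.2653 I₀.
I₂ = I₁ cos²(79° − 121°) = 0.2653 I₀ · cos²(42°) = 0.1465 I₀.
I₃ = I₂ cos²(127° − 79°) = 0.1465 I₀ · cos²(48°) = 0.06559 I₀.
So 10.2 mW = 0.06559 I₀, giving I₀ = 10.2/0.06559 = 155.5 mW.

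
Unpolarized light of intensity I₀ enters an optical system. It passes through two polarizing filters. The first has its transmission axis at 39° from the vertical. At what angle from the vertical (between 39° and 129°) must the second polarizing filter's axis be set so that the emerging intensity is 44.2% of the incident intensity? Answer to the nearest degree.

Unpolarized light through the first polarizer → I₁ = ½ I₀, now polarized at 39°.
Need I₂/I₀ = 0.442, so cos²(θ − 39°) = 0.442 / 0.5 = 0.884.
θ − 39° = arccos(√0.884) = 19.9°, giving θ ≈ 39 + 19.9 = 58.9°.

θ ≈ 59°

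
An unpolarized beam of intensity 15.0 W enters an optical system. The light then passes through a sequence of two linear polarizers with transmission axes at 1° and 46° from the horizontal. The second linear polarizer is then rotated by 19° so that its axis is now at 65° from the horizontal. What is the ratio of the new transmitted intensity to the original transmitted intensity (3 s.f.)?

Before rotation:
Unpolarized light through the first polarizer → I₁ = ½ I₀, now polarized at 1°.
I₂ = I₁ cos²(46° − 1°) = 0.5 I₀ · cos²(45°) = 0.25 I₀.
After rotation:
Unpolarized light through the first polarizer → I₁ = ½ I₀, now polarized at 1°.
I₂ = I₁ cos²(65° − 1°) = 0.5 I₀ · cos²(64°) = 0.09608 I₀.
Ratio = 0.09608 / 0.25 = 0.3843.

I_new/I_old ≈ 0.384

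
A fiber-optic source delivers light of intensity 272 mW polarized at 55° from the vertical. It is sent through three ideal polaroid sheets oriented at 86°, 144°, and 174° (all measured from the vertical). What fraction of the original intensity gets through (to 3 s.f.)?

I/I₀ ≈ 0.155

I₁ = 272 mW · cos²(31°) = 199.8 mW.
I₂ = I₁ · cos²(58°) = 199.8 · 0.2808 = 56.12 mW.
I₃ = I₂ · cos²(30°) = 56.12 · 0.75 = 42.09 mW.
Transmitted fraction = 0.1547.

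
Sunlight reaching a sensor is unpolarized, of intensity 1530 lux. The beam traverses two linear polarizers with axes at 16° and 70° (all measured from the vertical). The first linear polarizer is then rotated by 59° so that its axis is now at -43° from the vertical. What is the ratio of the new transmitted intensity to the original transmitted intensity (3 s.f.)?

I_new/I_old ≈ 0.442

Before rotation:
Unpolarized light through the first polarizer → I₁ = ½ I₀, now polarized at 16°.
I₂ = I₁ cos²(70° − 16°) = 0.5 I₀ · cos²(54°) = 0.1727 I₀.
After rotation:
Unpolarized light through the first polarizer → I₁ = ½ I₀, now polarized at -43°.
Angle between axes 1 and 2: 67°. I₂ = 0.5 I₀ · cos²(67°) = 0.07634 I₀.
Ratio = 0.07634 / 0.1727 = 0.4419.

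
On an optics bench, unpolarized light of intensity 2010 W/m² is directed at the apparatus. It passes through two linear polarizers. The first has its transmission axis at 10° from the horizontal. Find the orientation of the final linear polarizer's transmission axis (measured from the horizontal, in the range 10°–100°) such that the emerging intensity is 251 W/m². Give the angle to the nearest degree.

Unpolarized light through the first polarizer → I₁ = ½ I₀, now polarized at 10°.
Target fraction: 251 / 2010 W/m² = 0.1249 of I₀.
Need I₂/I₀ = 0.1249, so cos²(θ − 10°) = 0.1249 / 0.5 = 0.2498.
θ − 10° = arccos(√0.2498) = 60.0°, giving θ ≈ 10 + 60.0 = 70.0°.

θ ≈ 70°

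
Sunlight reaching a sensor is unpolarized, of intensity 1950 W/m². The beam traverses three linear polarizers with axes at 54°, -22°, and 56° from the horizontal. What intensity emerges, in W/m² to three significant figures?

I ≈ 2.47 W/m²

Unpolarized light through the first polarizer → I₁ = 1950 W/m²/2 = 975 W/m², polarized at 54°.
I₂ = I₁ · cos²(76°) = 975 · 0.05853 = 57.06 W/m².
I₃ = I₂ · cos²(78°) = 57.06 · 0.04323 = 2.467 W/m².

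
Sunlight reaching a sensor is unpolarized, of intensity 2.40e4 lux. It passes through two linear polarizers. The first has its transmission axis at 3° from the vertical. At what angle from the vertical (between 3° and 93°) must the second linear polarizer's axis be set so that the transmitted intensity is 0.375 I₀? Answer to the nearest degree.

θ ≈ 33°

Unpolarized light through the first polarizer → I₁ = ½ I₀, now polarized at 3°.
Need I₂/I₀ = 0.375, so cos²(θ − 3°) = 0.375 / 0.5 = 0.75.
θ − 3° = arccos(√0.75) = 30.0°, giving θ ≈ 3 + 30.0 = 33.0°.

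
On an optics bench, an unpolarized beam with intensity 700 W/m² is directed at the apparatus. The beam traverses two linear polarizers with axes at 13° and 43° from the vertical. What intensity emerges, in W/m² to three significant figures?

I ≈ 263 W/m²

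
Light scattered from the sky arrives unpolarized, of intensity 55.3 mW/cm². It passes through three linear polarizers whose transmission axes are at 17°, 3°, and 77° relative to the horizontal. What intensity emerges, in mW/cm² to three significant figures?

Unpolarized light through the first polarizer → I₁ = 55.3 mW/cm²/2 = 27.65 mW/cm², polarized at 17°.
I₂ = I₁ · cos²(14°) = 27.65 · 0.9415 = 26.03 mW/cm².
I₃ = I₂ · cos²(74°) = 26.03 · 0.07598 = 1.978 mW/cm².

I ≈ 1.98 mW/cm²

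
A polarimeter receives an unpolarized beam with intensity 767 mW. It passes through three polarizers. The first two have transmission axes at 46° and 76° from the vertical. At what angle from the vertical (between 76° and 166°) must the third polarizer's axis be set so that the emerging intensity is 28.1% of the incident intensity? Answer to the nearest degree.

θ ≈ 106°

Unpolarized light through the first polarizer → I₁ = ½ I₀, now polarized at 46°.
I₂ = I₁ cos²(76° − 46°) = 0.5 I₀ · cos²(30°) = 0.375 I₀.
Need I₃/I₀ = 0.281, so cos²(θ − 76°) = 0.281 / 0.375 = 0.7493.
θ − 76° = arccos(√0.7493) = 30.0°, giving θ ≈ 76 + 30.0 = 106.0°.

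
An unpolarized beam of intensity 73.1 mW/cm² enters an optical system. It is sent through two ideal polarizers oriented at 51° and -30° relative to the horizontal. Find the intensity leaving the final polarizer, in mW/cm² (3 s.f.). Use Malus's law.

Unpolarized light through the first polarizer → I₁ = 73.1 mW/cm²/2 = 36.55 mW/cm², polarized at 51°.
I₂ = I₁ · cos²(81°) = 36.55 · 0.02447 = 0.8944 mW/cm².

I ≈ 0.894 mW/cm²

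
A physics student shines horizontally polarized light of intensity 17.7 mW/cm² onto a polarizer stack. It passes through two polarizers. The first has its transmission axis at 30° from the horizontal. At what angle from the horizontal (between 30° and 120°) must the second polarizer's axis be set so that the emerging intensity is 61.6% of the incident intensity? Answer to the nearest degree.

By Malus's law, I₁ = I₀ cos²(30° − 0°) = I₀ cos²(30°) = 0.75 I₀.
Need I₂/I₀ = 0.616, so cos²(θ − 30°) = 0.616 / 0.75 = 0.8213.
θ − 30° = arccos(√0.8213) = 25.0°, giving θ ≈ 30 + 25.0 = 55.0°.

θ ≈ 55°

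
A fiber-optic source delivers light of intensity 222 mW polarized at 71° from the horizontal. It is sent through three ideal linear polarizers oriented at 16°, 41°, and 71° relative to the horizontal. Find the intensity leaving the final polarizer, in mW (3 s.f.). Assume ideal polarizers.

I₁ = 222 mW · cos²(55°) = 73.04 mW.
I₂ = I₁ · cos²(25°) = 73.04 · 0.8214 = 59.99 mW.
I₃ = I₂ · cos²(30°) = 59.99 · 0.75 = 44.99 mW.

I ≈ 45.0 mW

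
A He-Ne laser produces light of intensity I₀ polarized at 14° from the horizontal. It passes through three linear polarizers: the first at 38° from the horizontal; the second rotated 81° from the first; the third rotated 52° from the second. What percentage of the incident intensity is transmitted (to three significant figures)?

I₁ = I₀ cos²(38° − 14°) = I₀ cos²(24°) = 0.8346 I₀.
I₂ = I₁ cos²(81°) = 0.8346 · 0.02447 I₀ = 0.02042 I₀.
I₃ = I₂ cos²(52°) = 0.02042 · 0.379 I₀ = 0.007741 I₀.
That is 0.7741% of the incident intensity.

≈ 0.774%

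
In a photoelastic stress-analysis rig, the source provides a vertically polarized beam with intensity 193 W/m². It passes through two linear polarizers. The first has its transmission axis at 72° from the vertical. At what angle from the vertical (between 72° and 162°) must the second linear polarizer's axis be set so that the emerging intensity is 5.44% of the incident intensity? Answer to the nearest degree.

By Malus's law, I₁ = I₀ cos²(72° − 0°) = I₀ cos²(72°) = 0.09549 I₀.
Need I₂/I₀ = 0.0544, so cos²(θ − 72°) = 0.0544 / 0.09549 = 0.5697.
θ − 72° = arccos(√0.5697) = 41.0°, giving θ ≈ 72 + 41.0 = 113.0°.

θ ≈ 113°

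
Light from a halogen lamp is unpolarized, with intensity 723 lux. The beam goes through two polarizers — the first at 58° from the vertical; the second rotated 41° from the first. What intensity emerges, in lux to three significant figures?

I ≈ 206 lux

Unpolarized light through the first polarizer → I₁ = 723 lux/2 = 361.5 lux, polarized at 58°.
I₂ = I₁ · cos²(41°) = 361.5 · 0.5696 = 205.9 lux.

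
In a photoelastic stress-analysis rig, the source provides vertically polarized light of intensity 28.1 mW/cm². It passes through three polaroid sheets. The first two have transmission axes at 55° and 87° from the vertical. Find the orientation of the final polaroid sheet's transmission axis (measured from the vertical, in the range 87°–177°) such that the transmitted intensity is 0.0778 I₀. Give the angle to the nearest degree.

θ ≈ 142°

I₁ = I₀ cos²(55° − 0°) = I₀ cos²(55°) = 0.329 I₀.
I₂ = I₁ cos²(87° − 55°) = 0.329 I₀ · cos²(32°) = 0.2366 I₀.
Need I₃/I₀ = 0.0778, so cos²(θ − 87°) = 0.0778 / 0.2366 = 0.3288.
θ − 87° = arccos(√0.3288) = 55.0°, giving θ ≈ 87 + 55.0 = 142.0°.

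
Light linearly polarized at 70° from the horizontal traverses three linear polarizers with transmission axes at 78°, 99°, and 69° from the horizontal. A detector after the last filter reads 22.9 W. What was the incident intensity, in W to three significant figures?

I₁ = I₀ cos²(78° − 70°) = I₀ cos²(8°) = 0.9806 I₀.
I₂ = I₁ cos²(99° − 78°) = 0.9806 I₀ · cos²(21°) = 0.8547 I₀.
I₃ = I₂ cos²(69° − 99°) = 0.8547 I₀ · cos²(30°) = 0.641 I₀.
So 22.9 W = 0.641 I₀, giving I₀ = 22.9/0.641 = 35.72 W.

I₀ ≈ 35.7 W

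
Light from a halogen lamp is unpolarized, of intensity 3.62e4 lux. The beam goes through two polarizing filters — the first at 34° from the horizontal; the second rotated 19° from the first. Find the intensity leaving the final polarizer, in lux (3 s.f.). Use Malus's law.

I ≈ 1.62e4 lux

Unpolarized light through the first polarizer → I₁ = 3.62e4 lux/2 = 1.81e+04 lux, polarized at 34°.
I₂ = I₁ · cos²(19°) = 1.81e+04 · 0.894 = 1.618e+04 lux.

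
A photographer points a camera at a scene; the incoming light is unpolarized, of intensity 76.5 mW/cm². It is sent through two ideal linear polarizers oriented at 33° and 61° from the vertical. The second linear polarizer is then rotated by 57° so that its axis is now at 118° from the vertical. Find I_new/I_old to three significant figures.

Before rotation:
Unpolarized light through the first polarizer → I₁ = ½ I₀, now polarized at 33°.
I₂ = I₁ cos²(61° − 33°) = 0.5 I₀ · cos²(28°) = 0.3898 I₀.
After rotation:
Unpolarized light through the first polarizer → I₁ = ½ I₀, now polarized at 33°.
I₂ = I₁ cos²(118° − 33°) = 0.5 I₀ · cos²(85°) = 0.003798 I₀.
Ratio = 0.003798 / 0.3898 = 0.009744.

I_new/I_old ≈ 0.00974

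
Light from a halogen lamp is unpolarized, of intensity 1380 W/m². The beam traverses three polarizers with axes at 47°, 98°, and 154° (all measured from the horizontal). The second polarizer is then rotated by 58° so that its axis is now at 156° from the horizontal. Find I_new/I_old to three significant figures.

Before rotation:
Unpolarized light through the first polarizer → I₁ = ½ I₀, now polarized at 47°.
I₂ = I₁ cos²(98° − 47°) = 0.5 I₀ · cos²(51°) = 0.198 I₀.
I₃ = I₂ cos²(154° − 98°) = 0.198 I₀ · cos²(56°) = 0.06192 I₀.
After rotation:
Unpolarized light through the first polarizer → I₁ = ½ I₀, now polarized at 47°.
Angle between axes 1 and 2: 71°. I₂ = 0.5 I₀ · cos²(71°) = 0.053 I₀.
I₃ = I₂ cos²(154° − 156°) = 0.053 I₀ · cos²(2°) = 0.05293 I₀.
Ratio = 0.05293 / 0.06192 = 0.8548.

I_new/I_old ≈ 0.855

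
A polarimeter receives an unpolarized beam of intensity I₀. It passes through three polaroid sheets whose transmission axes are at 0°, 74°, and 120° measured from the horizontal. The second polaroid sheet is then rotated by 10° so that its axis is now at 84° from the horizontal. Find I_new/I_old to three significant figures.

Before rotation:
Unpolarized light through the first polarizer → I₁ = ½ I₀, now polarized at 0°.
I₂ = I₁ cos²(74° − 0°) = 0.5 I₀ · cos²(74°) = 0.03799 I₀.
I₃ = I₂ cos²(120° − 74°) = 0.03799 I₀ · cos²(46°) = 0.01833 I₀.
After rotation:
Unpolarized light through the first polarizer → I₁ = ½ I₀, now polarized at 0°.
I₂ = I₁ cos²(84° − 0°) = 0.5 I₀ · cos²(84°) = 0.005463 I₀.
I₃ = I₂ cos²(120° − 84°) = 0.005463 I₀ · cos²(36°) = 0.003576 I₀.
Ratio = 0.003576 / 0.01833 = 0.1951.

I_new/I_old ≈ 0.195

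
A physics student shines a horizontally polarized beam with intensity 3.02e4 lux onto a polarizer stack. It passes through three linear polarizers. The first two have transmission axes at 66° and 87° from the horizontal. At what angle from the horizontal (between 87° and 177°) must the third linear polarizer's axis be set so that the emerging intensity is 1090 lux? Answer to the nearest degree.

I₁ = I₀ cos²(66° − 0°) = I₀ cos²(66°) = 0.1654 I₀.
I₂ = I₁ cos²(87° − 66°) = 0.1654 I₀ · cos²(21°) = 0.1442 I₀.
Target fraction: 1090 / 3.02e4 lux = 0.03609 of I₀.
Need I₃/I₀ = 0.03609, so cos²(θ − 87°) = 0.03609 / 0.1442 = 0.2503.
θ − 87° = arccos(√0.2503) = 60.0°, giving θ ≈ 87 + 60.0 = 147.0°.

θ ≈ 147°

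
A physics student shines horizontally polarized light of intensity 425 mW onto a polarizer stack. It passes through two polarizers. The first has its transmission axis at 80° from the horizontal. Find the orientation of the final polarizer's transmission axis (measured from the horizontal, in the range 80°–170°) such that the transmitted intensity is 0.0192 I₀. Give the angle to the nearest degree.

I₁ = I₀ cos²(80° − 0°) = I₀ cos²(80°) = 0.03015 I₀.
Need I₂/I₀ = 0.0192, so cos²(θ − 80°) = 0.0192 / 0.03015 = 0.6367.
θ − 80° = arccos(√0.6367) = 37.1°, giving θ ≈ 80 + 37.1 = 117.1°.

θ ≈ 117°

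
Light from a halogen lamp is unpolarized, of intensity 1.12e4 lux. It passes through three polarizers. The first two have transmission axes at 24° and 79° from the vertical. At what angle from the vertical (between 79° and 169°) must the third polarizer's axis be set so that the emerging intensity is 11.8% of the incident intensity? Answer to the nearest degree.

θ ≈ 111°

Unpolarized light through the first polarizer → I₁ = ½ I₀, now polarized at 24°.
I₂ = I₁ cos²(79° − 24°) = 0.5 I₀ · cos²(55°) = 0.1645 I₀.
Need I₃/I₀ = 0.118, so cos²(θ − 79°) = 0.118 / 0.1645 = 0.7173.
θ − 79° = arccos(√0.7173) = 32.1°, giving θ ≈ 79 + 32.1 = 111.1°.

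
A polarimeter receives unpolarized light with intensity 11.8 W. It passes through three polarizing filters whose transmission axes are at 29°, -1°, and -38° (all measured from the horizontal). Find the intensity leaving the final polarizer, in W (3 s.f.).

Unpolarized light through the first polarizer → I₁ = 11.8 W/2 = 5.9 W, polarized at 29°.
I₂ = I₁ · cos²(30°) = 5.9 · 0.75 = 4.425 W.
I₃ = I₂ · cos²(37°) = 4.425 · 0.6378 = 2.822 W.

I ≈ 2.82 W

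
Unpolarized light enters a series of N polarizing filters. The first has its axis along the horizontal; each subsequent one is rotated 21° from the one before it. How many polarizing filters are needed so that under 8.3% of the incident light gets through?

N = 15

First polarizer halves the unpolarized light: factor 1/2.
Each further stage multiplies by cos²(21°) = 0.8716.
After N polarizers: T = 0.5·0.8716^(N−1). Require T < 0.083 ⇒ N−1 > ln(0.083/0.5)/ln(0.8716) = 13.06, so N−1 ≥ 14 and N = 15.
Check: N=15 gives T = 0.07298 < 0.083; N=14 gives T = 0.08374.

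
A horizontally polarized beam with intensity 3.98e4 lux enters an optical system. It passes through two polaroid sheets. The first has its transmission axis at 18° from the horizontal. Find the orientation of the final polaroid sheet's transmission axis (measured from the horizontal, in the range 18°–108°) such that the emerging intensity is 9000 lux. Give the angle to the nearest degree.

θ ≈ 78°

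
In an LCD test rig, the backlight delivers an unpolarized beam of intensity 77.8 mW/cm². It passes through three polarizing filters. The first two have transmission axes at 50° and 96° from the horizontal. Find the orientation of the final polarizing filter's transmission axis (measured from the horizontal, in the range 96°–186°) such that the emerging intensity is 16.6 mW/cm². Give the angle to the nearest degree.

θ ≈ 116°

Unpolarized light through the first polarizer → I₁ = ½ I₀, now polarized at 50°.
I₂ = I₁ cos²(96° − 50°) = 0.5 I₀ · cos²(46°) = 0.2413 I₀.
Target fraction: 16.6 / 77.8 mW/cm² = 0.2134 of I₀.
Need I₃/I₀ = 0.2134, so cos²(θ − 96°) = 0.2134 / 0.2413 = 0.8843.
θ − 96° = arccos(√0.8843) = 19.9°, giving θ ≈ 96 + 19.9 = 115.9°.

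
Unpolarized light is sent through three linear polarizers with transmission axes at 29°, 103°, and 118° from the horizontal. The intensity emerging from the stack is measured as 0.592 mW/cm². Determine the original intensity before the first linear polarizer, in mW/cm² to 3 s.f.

Unpolarized light through the first polarizer → I₁ = ½ I₀, now polarized at 29°.
I₂ = I₁ cos²(103° − 29°) = 0.5 I₀ · cos²(74°) = 0.03799 I₀.
I₃ = I₂ cos²(118° − 103°) = 0.03799 I₀ · cos²(15°) = 0.03544 I₀.
So 0.592 mW/cm² = 0.03544 I₀, giving I₀ = 0.592/0.03544 = 16.7 mW/cm².

I₀ ≈ 16.7 mW/cm²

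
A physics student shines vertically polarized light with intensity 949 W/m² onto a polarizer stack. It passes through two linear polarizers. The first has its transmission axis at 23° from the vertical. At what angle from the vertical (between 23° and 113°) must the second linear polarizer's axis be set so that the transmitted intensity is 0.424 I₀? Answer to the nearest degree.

θ ≈ 68°

I₁ = I₀ cos²(23° − 0°) = I₀ cos²(23°) = 0.8473 I₀.
Need I₂/I₀ = 0.424, so cos²(θ − 23°) = 0.424 / 0.8473 = 0.5004.
θ − 23° = arccos(√0.5004) = 45.0°, giving θ ≈ 23 + 45.0 = 68.0°.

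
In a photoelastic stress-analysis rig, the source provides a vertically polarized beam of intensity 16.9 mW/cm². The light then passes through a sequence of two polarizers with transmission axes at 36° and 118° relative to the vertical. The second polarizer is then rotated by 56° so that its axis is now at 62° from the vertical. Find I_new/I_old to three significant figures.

Before rotation:
By Malus's law, I₁ = I₀ cos²(36° − 0°) = I₀ cos²(36°) = 0.6545 I₀.
I₂ = I₁ cos²(118° − 36°) = 0.6545 I₀ · cos²(82°) = 0.01268 I₀.
After rotation:
I₁ = I₀ cos²(36° − 0°) = I₀ cos²(36°) = 0.6545 I₀.
I₂ = I₁ cos²(62° − 36°) = 0.6545 I₀ · cos²(26°) = 0.5287 I₀.
Ratio = 0.5287 / 0.01268 = 41.71.

I_new/I_old ≈ 41.7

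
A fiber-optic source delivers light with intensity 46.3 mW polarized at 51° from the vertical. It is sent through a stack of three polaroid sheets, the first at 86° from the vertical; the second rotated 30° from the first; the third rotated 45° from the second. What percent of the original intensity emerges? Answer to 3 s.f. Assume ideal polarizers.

By Malus's law, I₁ = 46.3 mW · cos²(35°) = 31.07 mW.
I₂ = I₁ · cos²(30°) = 31.07 · 0.75 = 23.3 mW.
I₃ = I₂ · cos²(45°) = 23.3 · 0.5 = 11.65 mW.
That is 25.16% of the incident intensity.

≈ 25.2%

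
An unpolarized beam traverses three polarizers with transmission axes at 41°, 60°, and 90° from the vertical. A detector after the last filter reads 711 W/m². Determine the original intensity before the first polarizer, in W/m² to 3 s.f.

Unpolarized light through the first polarizer → I₁ = ½ I₀, now polarized at 41°.
I₂ = I₁ cos²(60° − 41°) = 0.5 I₀ · cos²(19°) = 0.447 I₀.
I₃ = I₂ cos²(90° − 60°) = 0.447 I₀ · cos²(30°) = 0.3353 I₀.
So 711 W/m² = 0.3353 I₀, giving I₀ = 711/0.3353 = 2121 W/m².

I₀ ≈ 2120 W/m²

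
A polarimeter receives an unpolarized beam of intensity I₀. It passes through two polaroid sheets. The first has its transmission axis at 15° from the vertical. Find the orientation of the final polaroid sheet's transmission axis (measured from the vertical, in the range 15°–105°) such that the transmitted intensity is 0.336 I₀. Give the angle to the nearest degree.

θ ≈ 50°

Unpolarized light through the first polarizer → I₁ = ½ I₀, now polarized at 15°.
Need I₂/I₀ = 0.336, so cos²(θ − 15°) = 0.336 / 0.5 = 0.672.
θ − 15° = arccos(√0.672) = 34.9°, giving θ ≈ 15 + 34.9 = 49.9°.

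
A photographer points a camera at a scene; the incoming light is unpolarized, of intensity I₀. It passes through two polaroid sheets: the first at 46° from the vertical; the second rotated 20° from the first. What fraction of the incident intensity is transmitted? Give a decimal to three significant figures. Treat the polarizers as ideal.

≈ 0.442 I₀

Unpolarized light through the first polarizer → I₁ = ½ I₀, now polarized at 46°.
I₂ = I₁ cos²(20°) = 0.5 · 0.883 I₀ = 0.4415 I₀.
Transmitted fraction = 0.4415.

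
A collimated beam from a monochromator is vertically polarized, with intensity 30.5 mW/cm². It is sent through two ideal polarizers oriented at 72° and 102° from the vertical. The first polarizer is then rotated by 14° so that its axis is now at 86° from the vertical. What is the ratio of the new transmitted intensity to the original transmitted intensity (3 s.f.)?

Before rotation:
I₁ = I₀ cos²(72° − 0°) = I₀ cos²(72°) = 0.09549 I₀.
I₂ = I₁ cos²(102° − 72°) = 0.09549 I₀ · cos²(30°) = 0.07162 I₀.
After rotation:
I₁ = I₀ cos²(86° − 0°) = I₀ cos²(86°) = 0.004866 I₀.
I₂ = I₁ cos²(102° − 86°) = 0.004866 I₀ · cos²(16°) = 0.004496 I₀.
Ratio = 0.004496 / 0.07162 = 0.06278.

I_new/I_old ≈ 0.0628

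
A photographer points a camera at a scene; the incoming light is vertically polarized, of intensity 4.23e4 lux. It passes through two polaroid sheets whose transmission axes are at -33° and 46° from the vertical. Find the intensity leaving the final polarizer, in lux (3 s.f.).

By Malus's law, I₁ = 4.23e4 lux · cos²(33°) = 2.975e+04 lux.
I₂ = I₁ · cos²(79°) = 2.975e+04 · 0.03641 = 1083 lux.

I ≈ 1080 lux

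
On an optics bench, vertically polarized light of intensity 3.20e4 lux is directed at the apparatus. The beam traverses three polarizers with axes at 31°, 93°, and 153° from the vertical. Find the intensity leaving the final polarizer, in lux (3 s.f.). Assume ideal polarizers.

I ≈ 1300 lux

By Malus's law, I₁ = 3.20e4 lux · cos²(31°) = 2.351e+04 lux.
I₂ = I₁ · cos²(62°) = 2.351e+04 · 0.2204 = 5182 lux.
I₃ = I₂ · cos²(60°) = 5182 · 0.25 = 1296 lux.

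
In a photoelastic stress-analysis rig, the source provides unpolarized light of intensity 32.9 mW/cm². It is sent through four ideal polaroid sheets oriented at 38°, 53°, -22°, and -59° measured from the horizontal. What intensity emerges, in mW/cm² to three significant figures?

I ≈ 0.656 mW/cm²

Unpolarized light through the first polarizer → I₁ = 32.9 mW/cm²/2 = 16.45 mW/cm², polarized at 38°.
I₂ = I₁ · cos²(15°) = 16.45 · 0.933 = 15.35 mW/cm².
I₃ = I₂ · cos²(75°) = 15.35 · 0.06699 = 1.028 mW/cm².
I₄ = I₃ · cos²(37°) = 1.028 · 0.6378 = 0.6558 mW/cm².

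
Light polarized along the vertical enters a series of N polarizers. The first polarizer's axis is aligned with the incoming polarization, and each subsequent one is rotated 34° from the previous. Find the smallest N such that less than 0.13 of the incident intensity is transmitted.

N = 7

First polarizer is aligned with the polarization: full transmission.
Each further stage multiplies by cos²(34°) = 0.6873.
After N polarizers: T = 0.6873^(N−1). Require T < 0.13 ⇒ N−1 > ln(0.13)/ln(0.6873) = 5.44, so N−1 ≥ 6 and N = 7.
Check: N=7 gives T = 0.1054 < 0.13; N=6 gives T = 0.1534.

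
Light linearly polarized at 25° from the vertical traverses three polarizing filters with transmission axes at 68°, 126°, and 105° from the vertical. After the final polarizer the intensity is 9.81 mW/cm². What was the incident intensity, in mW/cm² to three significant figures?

I₀ ≈ 74.9 mW/cm²

By Malus's law, I₁ = I₀ cos²(68° − 25°) = I₀ cos²(43°) = 0.5349 I₀.
I₂ = I₁ cos²(126° − 68°) = 0.5349 I₀ · cos²(58°) = 0.1502 I₀.
I₃ = I₂ cos²(105° − 126°) = 0.1502 I₀ · cos²(21°) = 0.1309 I₀.
So 9.81 mW/cm² = 0.1309 I₀, giving I₀ = 9.81/0.1309 = 74.94 mW/cm².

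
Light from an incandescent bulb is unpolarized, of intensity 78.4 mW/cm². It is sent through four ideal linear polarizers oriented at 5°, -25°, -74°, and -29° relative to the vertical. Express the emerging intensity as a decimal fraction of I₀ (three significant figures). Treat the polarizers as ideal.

I/I₀ ≈ 0.0807

Unpolarized light through the first polarizer → I₁ = 78.4 mW/cm²/2 = 39.2 mW/cm², polarized at 5°.
I₂ = I₁ · cos²(30°) = 39.2 · 0.75 = 29.4 mW/cm².
I₃ = I₂ · cos²(49°) = 29.4 · 0.4304 = 12.65 mW/cm².
I₄ = I₃ · cos²(45°) = 12.65 · 0.5 = 6.327 mW/cm².
Transmitted fraction = 0.0807.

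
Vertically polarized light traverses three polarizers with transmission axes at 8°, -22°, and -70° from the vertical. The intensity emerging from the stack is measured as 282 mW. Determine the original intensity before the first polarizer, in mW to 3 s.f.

I₁ = I₀ cos²(8° − 0°) = I₀ cos²(8°) = 0.9806 I₀.
I₂ = I₁ cos²(-22° − 8°) = 0.9806 I₀ · cos²(30°) = 0.7355 I₀.
I₃ = I₂ cos²(-70° + 22°) = 0.7355 I₀ · cos²(48°) = 0.3293 I₀.
So 282 mW = 0.3293 I₀, giving I₀ = 282/0.3293 = 856.4 mW.

I₀ ≈ 856 mW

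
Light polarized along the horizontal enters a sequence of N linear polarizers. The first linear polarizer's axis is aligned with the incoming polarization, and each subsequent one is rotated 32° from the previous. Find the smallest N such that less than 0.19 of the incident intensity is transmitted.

First polarizer is aligned with the polarization: full transmission.
Each further stage multiplies by cos²(32°) = 0.7192.
After N polarizers: T = 0.7192^(N−1). Require T < 0.19 ⇒ N−1 > ln(0.19)/ln(0.7192) = 5.04, so N−1 ≥ 6 and N = 7.
Check: N=7 gives T = 0.1384 < 0.19; N=6 gives T = 0.1924.

N = 7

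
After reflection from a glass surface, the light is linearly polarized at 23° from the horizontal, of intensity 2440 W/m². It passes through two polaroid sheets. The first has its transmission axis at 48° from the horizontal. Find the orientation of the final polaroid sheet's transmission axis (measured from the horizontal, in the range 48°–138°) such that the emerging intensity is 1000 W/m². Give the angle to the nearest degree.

θ ≈ 93°

I₁ = I₀ cos²(48° − 23°) = I₀ cos²(25°) = 0.8214 I₀.
Target fraction: 1000 / 2440 W/m² = 0.4098 of I₀.
Need I₂/I₀ = 0.4098, so cos²(θ − 48°) = 0.4098 / 0.8214 = 0.499.
θ − 48° = arccos(√0.499) = 45.1°, giving θ ≈ 48 + 45.1 = 93.1°.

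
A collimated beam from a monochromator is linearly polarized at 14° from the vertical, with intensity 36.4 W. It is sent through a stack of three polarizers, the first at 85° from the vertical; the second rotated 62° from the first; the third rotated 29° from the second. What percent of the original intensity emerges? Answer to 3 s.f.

By Malus's law, I₁ = 36.4 W · cos²(71°) = 3.858 W.
I₂ = I₁ · cos²(62°) = 3.858 · 0.2204 = 0.8504 W.
I₃ = I₂ · cos²(29°) = 0.8504 · 0.765 = 0.6505 W.
That is 1.787% of the incident intensity.

≈ 1.79%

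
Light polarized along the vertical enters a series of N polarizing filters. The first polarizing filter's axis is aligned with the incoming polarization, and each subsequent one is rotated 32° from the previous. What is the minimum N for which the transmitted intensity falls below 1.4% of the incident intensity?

N = 14

First polarizer is aligned with the polarization: full transmission.
Each further stage multiplies by cos²(32°) = 0.7192.
After N polarizers: T = 0.7192^(N−1). Require T < 0.014 ⇒ N−1 > ln(0.014)/ln(0.7192) = 12.95, so N−1 ≥ 13 and N = 14.
Check: N=14 gives T = 0.01377 < 0.014; N=13 gives T = 0.01915.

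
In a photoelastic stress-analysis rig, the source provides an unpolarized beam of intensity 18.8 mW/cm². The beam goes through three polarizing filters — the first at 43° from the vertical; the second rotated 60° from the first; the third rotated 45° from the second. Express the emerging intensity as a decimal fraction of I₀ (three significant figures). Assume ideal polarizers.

I/I₀ ≈ 0.0625

Unpolarized light through the first polarizer → I₁ = 18.8 mW/cm²/2 = 9.4 mW/cm², polarized at 43°.
I₂ = I₁ · cos²(60°) = 9.4 · 0.25 = 2.35 mW/cm².
I₃ = I₂ · cos²(45°) = 2.35 · 0.5 = 1.175 mW/cm².
Transmitted fraction = 0.0625.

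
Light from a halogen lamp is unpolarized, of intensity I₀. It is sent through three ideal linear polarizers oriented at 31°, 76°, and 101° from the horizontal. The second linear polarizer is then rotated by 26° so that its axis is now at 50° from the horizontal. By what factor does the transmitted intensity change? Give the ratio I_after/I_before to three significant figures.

I_new/I_old ≈ 0.862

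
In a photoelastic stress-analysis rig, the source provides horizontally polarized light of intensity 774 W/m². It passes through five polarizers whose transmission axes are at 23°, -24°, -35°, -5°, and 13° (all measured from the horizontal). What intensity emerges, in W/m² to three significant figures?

I₁ = 774 W/m² · cos²(23°) = 655.8 W/m².
I₂ = I₁ · cos²(47°) = 655.8 · 0.4651 = 305 W/m².
I₃ = I₂ · cos²(11°) = 305 · 0.9636 = 293.9 W/m².
I₄ = I₃ · cos²(30°) = 293.9 · 0.75 = 220.5 W/m².
I₅ = I₄ · cos²(18°) = 220.5 · 0.9045 = 199.4 W/m².

I ≈ 199 W/m²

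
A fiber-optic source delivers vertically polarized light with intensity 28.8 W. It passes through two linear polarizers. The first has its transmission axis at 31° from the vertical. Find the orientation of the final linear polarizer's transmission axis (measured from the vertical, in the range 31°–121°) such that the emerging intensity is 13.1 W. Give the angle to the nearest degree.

θ ≈ 69°

I₁ = I₀ cos²(31° − 0°) = I₀ cos²(31°) = 0.7347 I₀.
Target fraction: 13.1 / 28.8 W = 0.4549 of I₀.
Need I₂/I₀ = 0.4549, so cos²(θ − 31°) = 0.4549 / 0.7347 = 0.6191.
θ − 31° = arccos(√0.6191) = 38.1°, giving θ ≈ 31 + 38.1 = 69.1°.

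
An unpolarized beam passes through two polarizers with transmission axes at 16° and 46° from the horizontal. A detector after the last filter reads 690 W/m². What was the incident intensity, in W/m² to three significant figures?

Unpolarized light through the first polarizer → I₁ = ½ I₀, now polarized at 16°.
I₂ = I₁ cos²(46° − 16°) = 0.5 I₀ · cos²(30°) = 0.375 I₀.
So 690 W/m² = 0.375 I₀, giving I₀ = 690/0.375 = 1840 W/m².

I₀ ≈ 1840 W/m²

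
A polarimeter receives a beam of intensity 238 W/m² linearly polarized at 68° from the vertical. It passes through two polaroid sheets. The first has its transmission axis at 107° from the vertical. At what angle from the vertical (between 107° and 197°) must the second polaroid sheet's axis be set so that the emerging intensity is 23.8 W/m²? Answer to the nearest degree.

By Malus's law, I₁ = I₀ cos²(107° − 68°) = I₀ cos²(39°) = 0.604 I₀.
Target fraction: 23.8 / 238 W/m² = 0.1 of I₀.
Need I₂/I₀ = 0.1, so cos²(θ − 107°) = 0.1 / 0.604 = 0.1656.
θ − 107° = arccos(√0.1656) = 66.0°, giving θ ≈ 107 + 66.0 = 173.0°.

θ ≈ 173°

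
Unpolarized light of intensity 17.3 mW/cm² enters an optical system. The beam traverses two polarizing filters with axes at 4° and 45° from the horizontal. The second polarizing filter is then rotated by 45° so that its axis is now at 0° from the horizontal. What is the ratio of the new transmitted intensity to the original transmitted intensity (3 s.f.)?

I_new/I_old ≈ 1.75

Before rotation:
Unpolarized light through the first polarizer → I₁ = ½ I₀, now polarized at 4°.
I₂ = I₁ cos²(45° − 4°) = 0.5 I₀ · cos²(41°) = 0.2848 I₀.
After rotation:
Unpolarized light through the first polarizer → I₁ = ½ I₀, now polarized at 4°.
I₂ = I₁ cos²(0° − 4°) = 0.5 I₀ · cos²(4°) = 0.4976 I₀.
Ratio = 0.4976 / 0.2848 = 1.747.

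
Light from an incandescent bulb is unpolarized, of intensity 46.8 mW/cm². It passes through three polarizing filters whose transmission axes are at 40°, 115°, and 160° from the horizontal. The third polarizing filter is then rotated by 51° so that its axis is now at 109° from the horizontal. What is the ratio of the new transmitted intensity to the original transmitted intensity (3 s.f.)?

I_new/I_old ≈ 1.98

Before rotation:
Unpolarized light through the first polarizer → I₁ = ½ I₀, now polarized at 40°.
I₂ = I₁ cos²(115° − 40°) = 0.5 I₀ · cos²(75°) = 0.03349 I₀.
I₃ = I₂ cos²(160° − 115°) = 0.03349 I₀ · cos²(45°) = 0.01675 I₀.
After rotation:
Unpolarized light through the first polarizer → I₁ = ½ I₀, now polarized at 40°.
I₂ = I₁ cos²(115° − 40°) = 0.5 I₀ · cos²(75°) = 0.03349 I₀.
I₃ = I₂ cos²(109° − 115°) = 0.03349 I₀ · cos²(6°) = 0.03313 I₀.
Ratio = 0.03313 / 0.01675 = 1.978.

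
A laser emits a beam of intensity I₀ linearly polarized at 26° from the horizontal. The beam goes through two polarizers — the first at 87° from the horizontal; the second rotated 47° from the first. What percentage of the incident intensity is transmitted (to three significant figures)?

≈ 10.9%

I₁ = I₀ cos²(87° − 26°) = I₀ cos²(61°) = 0.235 I₀.
I₂ = I₁ cos²(47°) = 0.235 · 0.4651 I₀ = 0.1093 I₀.
That is 10.93% of the incident intensity.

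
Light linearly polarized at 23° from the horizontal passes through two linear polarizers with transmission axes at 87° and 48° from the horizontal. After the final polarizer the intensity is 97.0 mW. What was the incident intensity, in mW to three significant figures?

I₁ = I₀ cos²(87° − 23°) = I₀ cos²(64°) = 0.1922 I₀.
I₂ = I₁ cos²(48° − 87°) = 0.1922 I₀ · cos²(39°) = 0.1161 I₀.
So 97.0 mW = 0.1161 I₀, giving I₀ = 97.0/0.1161 = 835.8 mW.

I₀ ≈ 836 mW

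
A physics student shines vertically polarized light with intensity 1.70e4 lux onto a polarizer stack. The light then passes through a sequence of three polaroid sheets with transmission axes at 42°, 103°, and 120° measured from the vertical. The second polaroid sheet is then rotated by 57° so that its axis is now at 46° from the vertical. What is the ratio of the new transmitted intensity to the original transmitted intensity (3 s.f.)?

Before rotation:
I₁ = I₀ cos²(42° − 0°) = I₀ cos²(42°) = 0.5523 I₀.
I₂ = I₁ cos²(103° − 42°) = 0.5523 I₀ · cos²(61°) = 0.1298 I₀.
I₃ = I₂ cos²(120° − 103°) = 0.1298 I₀ · cos²(17°) = 0.1187 I₀.
After rotation:
I₁ = I₀ cos²(42° − 0°) = I₀ cos²(42°) = 0.5523 I₀.
I₂ = I₁ cos²(46° − 42°) = 0.5523 I₀ · cos²(4°) = 0.5496 I₀.
I₃ = I₂ cos²(120° − 46°) = 0.5496 I₀ · cos²(74°) = 0.04175 I₀.
Ratio = 0.04175 / 0.1187 = 0.3517.

I_new/I_old ≈ 0.352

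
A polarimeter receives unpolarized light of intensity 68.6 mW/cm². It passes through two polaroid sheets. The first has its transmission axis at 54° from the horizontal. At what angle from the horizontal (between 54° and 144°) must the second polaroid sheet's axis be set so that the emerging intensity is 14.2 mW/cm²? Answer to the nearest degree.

θ ≈ 104°

Unpolarized light through the first polarizer → I₁ = ½ I₀, now polarized at 54°.
Target fraction: 14.2 / 68.6 mW/cm² = 0.207 of I₀.
Need I₂/I₀ = 0.207, so cos²(θ − 54°) = 0.207 / 0.5 = 0.414.
θ − 54° = arccos(√0.414) = 50.0°, giving θ ≈ 54 + 50.0 = 104.0°.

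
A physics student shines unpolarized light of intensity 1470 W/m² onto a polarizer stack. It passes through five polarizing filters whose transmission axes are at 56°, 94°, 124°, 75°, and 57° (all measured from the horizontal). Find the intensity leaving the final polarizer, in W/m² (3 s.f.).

Unpolarized light through the first polarizer → I₁ = 1470 W/m²/2 = 735 W/m², polarized at 56°.
I₂ = I₁ · cos²(38°) = 735 · 0.621 = 456.4 W/m².
I₃ = I₂ · cos²(30°) = 456.4 · 0.75 = 342.3 W/m².
I₄ = I₃ · cos²(49°) = 342.3 · 0.4304 = 147.3 W/m².
I₅ = I₄ · cos²(18°) = 147.3 · 0.9045 = 133.3 W/m².

I ≈ 133 W/m²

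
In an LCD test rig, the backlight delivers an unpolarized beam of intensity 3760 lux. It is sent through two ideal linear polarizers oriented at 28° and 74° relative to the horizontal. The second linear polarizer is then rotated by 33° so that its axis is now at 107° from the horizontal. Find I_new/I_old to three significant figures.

I_new/I_old ≈ 0.0754

Before rotation:
Unpolarized light through the first polarizer → I₁ = ½ I₀, now polarized at 28°.
I₂ = I₁ cos²(74° − 28°) = 0.5 I₀ · cos²(46°) = 0.2413 I₀.
After rotation:
Unpolarized light through the first polarizer → I₁ = ½ I₀, now polarized at 28°.
I₂ = I₁ cos²(107° − 28°) = 0.5 I₀ · cos²(79°) = 0.0182 I₀.
Ratio = 0.0182 / 0.2413 = 0.07545.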